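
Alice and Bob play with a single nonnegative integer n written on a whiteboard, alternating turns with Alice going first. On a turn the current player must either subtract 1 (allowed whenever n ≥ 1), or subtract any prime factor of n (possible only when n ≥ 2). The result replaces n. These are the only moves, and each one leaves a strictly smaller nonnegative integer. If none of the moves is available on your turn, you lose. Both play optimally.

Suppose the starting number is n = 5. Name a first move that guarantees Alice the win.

Move to 0.

Classify positions by backward induction: terminal positions (no move available) are L. From any other position, the mover wins iff some move reaches an L.
n=0: no move → L
n=1: reaches L-position 0 → W
n=2: reaches L-position 0 → W
n=3: reaches L-position 0 → W
n=4: only reaches 2(W), 3(W), all W → L
n=5: reaches L-position 0 → W
From 5, the L positions reachable in one move are: 0, 4. Any move reaching one of these is winning.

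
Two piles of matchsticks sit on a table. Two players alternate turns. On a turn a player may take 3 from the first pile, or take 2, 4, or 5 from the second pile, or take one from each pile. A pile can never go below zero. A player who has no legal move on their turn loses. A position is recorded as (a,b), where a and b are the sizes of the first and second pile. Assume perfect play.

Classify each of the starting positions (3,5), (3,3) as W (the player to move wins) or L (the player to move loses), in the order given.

(3,5): W, (3,3): L

Build the W/L table. Terminal = L. A non-terminal position is W if it has a move to some L; otherwise it is L.
No move ever increases a pile, so every position that can arise here has a ≤ 3 and b ≤ 5; it is enough to label the cells with 0 ≤ a ≤ 3 and 0 ≤ b ≤ 5.
Every move lowers a or b (never raises either), so fill the grid row by row in increasing a, and left to right within a row: each cell's successors are then already labelled.
      b=0  b=1  b=2  b=3  b=4  b=5
a=0:    L    L    W    W    W    W
a=1:    L    W    W    L    W    W
a=2:    L    W    W    L    W    W
a=3:    W    W    L    L    W    W
Cells with no legal move (terminal, hence L): (0,0), (0,1), (1,0), (2,0).
The remaining L cells, each justified by listing all of its moves:
(1,3): only reaches (1,1)(W), (0,2)(W), all W → L
(2,3): only reaches (2,1)(W), (1,2)(W), all W → L
(3,2): only reaches (0,2)(W), (3,0)(W), (2,1)(W), all W → L
(3,3): only reaches (0,3)(W), (3,1)(W), (2,2)(W), all W → L
Every other cell has at least one move into one of the L cells above, so it is W.
(3,5): the move to (3,3) reaches an L cell, so W
(3,3): one of the L cells justified above, so L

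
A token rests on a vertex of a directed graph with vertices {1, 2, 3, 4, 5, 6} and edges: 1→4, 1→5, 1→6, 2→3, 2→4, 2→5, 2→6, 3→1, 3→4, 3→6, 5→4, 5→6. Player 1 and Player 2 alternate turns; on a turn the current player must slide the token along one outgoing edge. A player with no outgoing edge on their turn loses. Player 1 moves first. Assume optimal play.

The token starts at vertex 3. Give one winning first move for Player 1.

Compute win/loss labels from the base case upward. A position with no move is L. Any other position is W if it can reach an L in one move, else L.
Every edge goes from a vertex to one that appears earlier in the order 4, 6, 5, 1, 3, 2, so processing vertices in that order labels each vertex after all of its successors.
4: no outgoing edge → L
6: no outgoing edge → L
5: reaches L-position 6 → W
1: reaches L-position 6 → W
3: reaches L-position 6 → W
2: reaches L-position 6 → W
From 3, the L positions reachable in one move are: 6, 4. Any move reaching one of these is winning.

Move to 6.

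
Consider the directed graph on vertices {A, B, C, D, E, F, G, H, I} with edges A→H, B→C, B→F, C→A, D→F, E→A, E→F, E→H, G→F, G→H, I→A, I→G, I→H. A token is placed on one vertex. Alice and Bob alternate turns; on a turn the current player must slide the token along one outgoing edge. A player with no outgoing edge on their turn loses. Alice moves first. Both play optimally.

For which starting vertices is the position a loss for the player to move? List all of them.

C, F, H

Classify positions by backward induction: terminal positions (no move available) are L. From any other position, the mover wins iff some move reaches an L.
Every edge goes from a vertex to one that appears earlier in the order F, H, G, A, I, E, C, D, B, so processing vertices in that order labels each vertex after all of its successors.
F: no outgoing edge → L
H: no outgoing edge → L
G: W (go to H, an L position)
A: W (go to H, an L position)
I: W (go to H, an L position)
E: W (go to H, an L position)
C: L (sole option A(W) is W)
D: W (go to F, an L position)
B: W (go to C, an L position)
The losing starting vertices are exactly the entries labelled L in this table (3 of them).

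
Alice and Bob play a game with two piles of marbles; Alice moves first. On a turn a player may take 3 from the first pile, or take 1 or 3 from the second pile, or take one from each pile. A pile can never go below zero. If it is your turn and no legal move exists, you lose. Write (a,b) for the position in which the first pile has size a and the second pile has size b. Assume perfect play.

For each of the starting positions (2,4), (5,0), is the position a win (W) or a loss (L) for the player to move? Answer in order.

(2,4): L, (5,0): W

Positions with no move are L. A position that does have a move is losing for the player to move precisely when every available move leads to a winning position for the opponent. Fill in the labels:
No move ever increases a pile, so every position that can arise here has a ≤ 5 and b ≤ 4; it is enough to label the cells with 0 ≤ a ≤ 5 and 0 ≤ b ≤ 4.
Every move lowers a or b (never raises either), so fill the grid row by row in increasing a, and left to right within a row: each cell's successors are then already labelled.
      b=0  b=1  b=2  b=3  b=4
a=0:    L    W    L    W    L
a=1:    L    W    L    W    L
a=2:    L    W    L    W    L
a=3:    W    W    W    W    W
a=4:    W    L    W    L    W
a=5:    W    L    W    L    W
Cells with no legal move (terminal, hence L): (0,0), (1,0), (2,0).
The remaining L cells, each justified by listing all of its moves:
(0,2): the only move is to (0,1)(W), a W ⇒ L
(0,4): moves to (0,3)(W), (0,1)(W); every one is W ⇒ L
(1,2): moves to (1,1)(W), (0,1)(W); every one is W ⇒ L
(1,4): moves to (1,3)(W), (1,1)(W), (0,3)(W); every one is W ⇒ L
(2,2): moves to (2,1)(W), (1,1)(W); every one is W ⇒ L
(2,4): moves to (2,3)(W), (2,1)(W), (1,3)(W); every one is W ⇒ L
(4,1): moves to (1,1)(W), (4,0)(W), (3,0)(W); every one is W ⇒ L
(4,3): moves to (1,3)(W), (4,2)(W), (4,0)(W), (3,2)(W); every one is W ⇒ L
(5,1): moves to (2,1)(W), (5,0)(W), (4,0)(W); every one is W ⇒ L
(5,3): moves to (2,3)(W), (5,2)(W), (5,0)(W), (4,2)(W); every one is W ⇒ L
Every other cell has at least one move into one of the L cells above, so it is W.
(2,4): one of the L cells justified above, so L
(5,0): the move to (2,0) reaches an L cell, so W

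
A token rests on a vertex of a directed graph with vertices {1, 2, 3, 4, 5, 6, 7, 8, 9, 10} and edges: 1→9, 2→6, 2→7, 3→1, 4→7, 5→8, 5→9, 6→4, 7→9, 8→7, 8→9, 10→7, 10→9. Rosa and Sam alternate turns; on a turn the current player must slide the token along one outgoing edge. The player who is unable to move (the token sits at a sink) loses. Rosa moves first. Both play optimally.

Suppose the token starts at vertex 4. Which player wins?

Sam wins.

Use the standard recursion: the mover loses at a terminal position; elsewhere, the mover wins exactly when some move hands the opponent an L position.
Every edge goes from a vertex to one that appears earlier in the order 9, 7, 8, 4, 6, 2, 5, 1, 10, 3, so processing vertices in that order labels each vertex after all of its successors.
9: no outgoing edge → L
7: reaches L-position 9 → W
8: reaches L-position 9 → W
4: only reaches 7(W), which is W → L
6: reaches L-position 4 → W
2: only reaches 6(W), 7(W), all W → L
5: reaches L-position 9 → W
1: reaches L-position 9 → W
10: reaches L-position 9 → W
3: only reaches 1(W), which is W → L
Every move from 4 reaches a W position, so the mover loses.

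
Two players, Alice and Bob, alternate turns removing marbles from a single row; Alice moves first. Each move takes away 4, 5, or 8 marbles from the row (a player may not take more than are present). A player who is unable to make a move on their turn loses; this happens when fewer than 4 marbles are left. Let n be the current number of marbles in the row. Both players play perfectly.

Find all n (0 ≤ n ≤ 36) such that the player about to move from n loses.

Positions with no move are L. A position that does have a move is losing for the player to move precisely when every available move leads to a winning position for the opponent. Fill in the labels:
n=0: no move → L
n=1: no move → L
n=2: no move → L
n=3: no move → L
n=4: can move to 0, which is L ⇒ W
n=5: can move to 1, which is L ⇒ W
n=6: can move to 2, which is L ⇒ W
n=7: can move to 3, which is L ⇒ W
n=8: can move to 3, which is L ⇒ W
n=9: can move to 1, which is L ⇒ W
n=10: can move to 2, which is L ⇒ W
n=11: can move to 3, which is L ⇒ W
n=12: moves to 8(W), 7(W), 4(W); every one is W ⇒ L
n=13: moves to 9(W), 8(W), 5(W); every one is W ⇒ L
n=14: moves to 10(W), 9(W), 6(W); every one is W ⇒ L
n=15: moves to 11(W), 10(W), 7(W); every one is W ⇒ L
n=16: can move to 12, which is L ⇒ W
n=17: can move to 13, which is L ⇒ W
n=18: can move to 14, which is L ⇒ W
n=19: can move to 15, which is L ⇒ W
n=20: can move to 15, which is L ⇒ W
n=21: can move to 13, which is L ⇒ W
n=22: can move to 14, which is L ⇒ W
n=23: can move to 15, which is L ⇒ W
n=24: moves to 20(W), 19(W), 16(W); every one is W ⇒ L
n=25: moves to 21(W), 20(W), 17(W); every one is W ⇒ L
n=26: moves to 22(W), 21(W), 18(W); every one is W ⇒ L
n=27: moves to 23(W), 22(W), 19(W); every one is W ⇒ L
n=28: can move to 24, which is L ⇒ W
n=29: can move to 25, which is L ⇒ W
n=30: can move to 26, which is L ⇒ W
n=31: can move to 27, which is L ⇒ W
n=32: can move to 27, which is L ⇒ W
n=33: can move to 25, which is L ⇒ W
n=34: can move to 26, which is L ⇒ W
n=35: can move to 27, which is L ⇒ W
n=36: moves to 32(W), 31(W), 28(W); every one is W ⇒ L
The losing starting values of n are exactly the entries labelled L in this table (13 of them).

0, 1, 2, 3, 12, 13, 14, 15, 24, 25, 26, 27, 36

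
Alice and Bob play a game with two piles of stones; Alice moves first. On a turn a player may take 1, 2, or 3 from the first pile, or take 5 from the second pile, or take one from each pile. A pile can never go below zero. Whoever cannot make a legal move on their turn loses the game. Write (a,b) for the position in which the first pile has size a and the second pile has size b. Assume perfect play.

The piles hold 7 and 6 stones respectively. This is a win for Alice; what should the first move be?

Work bottom-up. With no move the player to move loses. Otherwise the position is W if at least one move leads to an L position for the opponent, and L if every move leads to a W.
No move ever increases a pile, so every position that can arise here has a ≤ 7 and b ≤ 6; it is enough to label the cells with 0 ≤ a ≤ 7 and 0 ≤ b ≤ 6.
Every move lowers a or b (never raises either), so fill the grid row by row in increasing a, and left to right within a row: each cell's successors are then already labelled.
      b=0  b=1  b=2  b=3  b=4  b=5  b=6
a=0:    L    L    L    L    L    W    W
a=1:    W    W    W    W    W    W    L
a=2:    W    W    W    W    W    L    W
a=3:    W    W    W    W    W    W    W
a=4:    L    L    L    L    L    W    W
a=5:    W    W    W    W    W    W    L
a=6:    W    W    W    W    W    L    W
a=7:    W    W    W    W    W    W    W
Cells with no legal move (terminal, hence L): (0,0), (0,1), (0,2), (0,3), (0,4).
The remaining L cells, each justified by listing all of its moves:
(1,6): moves to (0,6)(W), (1,1)(W), (0,5)(W); every one is W ⇒ L
(2,5): moves to (1,5)(W), (0,5)(W), (2,0)(W), (1,4)(W); every one is W ⇒ L
(4,0): moves to (3,0)(W), (2,0)(W), (1,0)(W); every one is W ⇒ L
(4,1): moves to (3,1)(W), (2,1)(W), (1,1)(W), (3,0)(W); every one is W ⇒ L
(4,2): moves to (3,2)(W), (2,2)(W), (1,2)(W), (3,1)(W); every one is W ⇒ L
(4,3): moves to (3,3)(W), (2,3)(W), (1,3)(W), (3,2)(W); every one is W ⇒ L
(4,4): moves to (3,4)(W), (2,4)(W), (1,4)(W), (3,3)(W); every one is W ⇒ L
(5,6): moves to (4,6)(W), (3,6)(W), (2,6)(W), (5,1)(W), (4,5)(W); every one is W ⇒ L
(6,5): moves to (5,5)(W), (4,5)(W), (3,5)(W), (6,0)(W), (5,4)(W); every one is W ⇒ L
Every other cell has at least one move into one of the L cells above, so it is W.
From (7,6), the L positions reachable in one move are: (5,6), (6,5). Any move reaching one of these is winning.

Move to (5,6).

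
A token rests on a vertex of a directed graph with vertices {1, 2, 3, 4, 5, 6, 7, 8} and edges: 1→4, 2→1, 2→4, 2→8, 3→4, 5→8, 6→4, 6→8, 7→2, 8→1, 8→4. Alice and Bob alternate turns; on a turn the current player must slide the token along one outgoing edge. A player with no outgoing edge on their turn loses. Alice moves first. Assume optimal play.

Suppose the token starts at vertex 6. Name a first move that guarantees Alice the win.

Build the W/L table. Terminal = L. A non-terminal position is W if it has a move to some L; otherwise it is L.
Every edge goes from a vertex to one that appears earlier in the order 4, 1, 8, 6, 2, 5, 7, 3, so processing vertices in that order labels each vertex after all of its successors.
4: no outgoing edge → L
1: reaches L-position 4 → W
8: reaches L-position 4 → W
6: reaches L-position 4 → W
2: reaches L-position 4 → W
5: only reaches 8(W), which is W → L
7: only reaches 2(W), which is W → L
3: reaches L-position 4 → W
From 6, the L positions reachable in one move are: 4.

Move to 4.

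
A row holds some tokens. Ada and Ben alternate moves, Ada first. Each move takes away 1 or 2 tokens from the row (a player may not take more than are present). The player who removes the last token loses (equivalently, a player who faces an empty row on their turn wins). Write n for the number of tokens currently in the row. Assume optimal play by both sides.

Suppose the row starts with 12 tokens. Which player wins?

Ada wins.

Build the W/L table. Terminal = W. A non-terminal position is W if it has a move to some L; otherwise it is L.
n=0: no move; the opponent has just taken the last token and therefore loses → W
n=1: →0(W) only, which is W, so L
n=2: →1(L), so W
n=3: →1(L), so W
n=4: →3(W), 2(W) — all W, so L
n=5: →4(L), so W
n=6: →4(L), so W
n=7: →6(W), 5(W) — all W, so L
n=8: →7(L), so W
n=9: →7(L), so W
n=10: →9(W), 8(W) — all W, so L
n=11: →10(L), so W
n=12: →10(L), so W
The starting position 12 is W: Ada should remove 2, leaving 10, handing over an L position.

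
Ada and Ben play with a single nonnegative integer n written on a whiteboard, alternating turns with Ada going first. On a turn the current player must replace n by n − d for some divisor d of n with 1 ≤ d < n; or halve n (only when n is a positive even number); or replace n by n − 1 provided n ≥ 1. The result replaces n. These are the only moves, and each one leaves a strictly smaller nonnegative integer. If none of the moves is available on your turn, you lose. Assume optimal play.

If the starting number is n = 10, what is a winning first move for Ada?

Move to 5.

Use the standard recursion: the mover loses at a terminal position; elsewhere, the mover wins exactly when some move hands the opponent an L position.
n=0: no move → L
n=1: can move to 0, which is L ⇒ W
n=2: the only move is to 1(W), a W ⇒ L
n=3: can move to 2, which is L ⇒ W
n=4: can move to 2, which is L ⇒ W
n=5: the only move is to 4(W), a W ⇒ L
n=6: can move to 5, which is L ⇒ W
n=7: the only move is to 6(W), a W ⇒ L
n=8: can move to 7, which is L ⇒ W
n=9: moves to 6(W), 8(W); every one is W ⇒ L
n=10: can move to 5, which is L ⇒ W
From 10, the L positions reachable in one move are: 5, 9. Any move reaching one of these is winning.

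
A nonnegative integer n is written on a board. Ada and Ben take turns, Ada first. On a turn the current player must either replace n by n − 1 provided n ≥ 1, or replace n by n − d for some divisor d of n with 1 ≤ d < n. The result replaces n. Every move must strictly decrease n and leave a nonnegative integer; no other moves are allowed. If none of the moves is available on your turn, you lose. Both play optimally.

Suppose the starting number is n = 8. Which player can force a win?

Ada wins.

Positions with no move are L. A position that does have a move is losing for the player to move precisely when every available move leads to a winning position for the opponent. Fill in the labels:
n=0: no move → L
n=1: →0(L), so W
n=2: →1(W) only, which is W, so L
n=3: →2(L), so W
n=4: →2(L), so W
n=5: →4(W) only, which is W, so L
n=6: →5(L), so W
n=7: →6(W) only, which is W, so L
n=8: →7(L), so W
The starting position 8 is W: Ada should move to 7, handing over an L position.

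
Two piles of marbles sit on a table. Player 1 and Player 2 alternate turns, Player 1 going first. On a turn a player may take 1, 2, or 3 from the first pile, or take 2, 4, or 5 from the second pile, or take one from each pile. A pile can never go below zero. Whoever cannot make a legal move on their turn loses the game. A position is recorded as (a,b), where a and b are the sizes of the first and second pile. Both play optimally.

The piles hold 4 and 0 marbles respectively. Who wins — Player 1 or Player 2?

Player 2 wins.

Label each position W (a win for the player to move) or L (a loss). A position with no legal move is L; any other position is W exactly when some move reaches an L, and L when every move reaches a W.
No move ever increases a pile, so every position that can arise here has a ≤ 4 and b ≤ 0; it is enough to label the cells with 0 ≤ a ≤ 4 and 0 ≤ b ≤ 0.
Every move lowers a or b (never raises either), so fill the grid row by row in increasing a, and left to right within a row: each cell's successors are then already labelled.
      b=0
a=0:    L
a=1:    W
a=2:    W
a=3:    W
a=4:    L
Cells with no legal move (terminal, hence L): (0,0).
The remaining L cells, each justified by listing all of its moves:
(4,0): moves to (3,0)(W), (2,0)(W), (1,0)(W); every one is W ⇒ L
Every other cell has at least one move into one of the L cells above, so it is W.
Every move from (4,0) reaches a W position, so the mover loses.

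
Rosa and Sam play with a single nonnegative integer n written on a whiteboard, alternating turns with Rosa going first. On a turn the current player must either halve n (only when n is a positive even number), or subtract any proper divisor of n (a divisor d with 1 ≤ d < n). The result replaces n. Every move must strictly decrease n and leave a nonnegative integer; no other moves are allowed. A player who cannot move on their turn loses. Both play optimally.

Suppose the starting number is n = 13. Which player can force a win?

Positions with no move are L. A position that does have a move is losing for the player to move precisely when every available move leads to a winning position for the opponent. Fill in the labels:
n=0: no move → L
n=1: no move → L
n=2: →1(L), so W
n=3: →2(W) only, which is W, so L
n=4: →3(L), so W
n=5: →4(W) only, which is W, so L
n=6: →3(L), so W
n=7: →6(W) only, which is W, so L
n=8: →7(L), so W
n=9: →6(W), 8(W) — all W, so L
n=10: →5(L), so W
n=11: →10(W) only, which is W, so L
n=12: →9(L), so W
n=13: →12(W) only, which is W, so L
Every move from 13 reaches a W position, so the mover loses.

Sam wins.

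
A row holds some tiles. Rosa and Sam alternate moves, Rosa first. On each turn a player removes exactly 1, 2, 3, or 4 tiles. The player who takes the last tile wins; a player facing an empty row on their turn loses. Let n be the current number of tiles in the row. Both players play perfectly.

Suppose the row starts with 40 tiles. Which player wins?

Classify positions by backward induction: terminal positions (no move available) are L. From any other position, the mover wins iff some move reaches an L.
n=0: no move → L
n=1: →0(L), so W
n=2: →0(L), so W
n=3: →0(L), so W
n=4: →0(L), so W
n=5: →4(W), 3(W), 2(W), 1(W) — all W, so L
n=6: →5(L), so W
n=7: →5(L), so W
n=8: →5(L), so W
n=9: →5(L), so W
n=10: →9(W), 8(W), 7(W), 6(W) — all W, so L
n=11: →10(L), so W
n=12: →10(L), so W
n=13: →10(L), so W
n=14: →10(L), so W
n=15: →14(W), 13(W), 12(W), 11(W) — all W, so L
n=16: →15(L), so W
n=17: →15(L), so W
n=18: →15(L), so W
n=19: →15(L), so W
n=20: →19(W), 18(W), 17(W), 16(W) — all W, so L
n=21: →20(L), so W
n=22: →20(L), so W
n=23: →20(L), so W
n=24: →20(L), so W
n=25: →24(W), 23(W), 22(W), 21(W) — all W, so L
n=26: →25(L), so W
n=27: →25(L), so W
n=28: →25(L), so W
n=29: →25(L), so W
n=30: →29(W), 28(W), 27(W), 26(W) — all W, so L
n=31: →30(L), so W
n=32: →30(L), so W
n=33: →30(L), so W
n=34: →30(L), so W
n=35: →34(W), 33(W), 32(W), 31(W) — all W, so L
n=36: →35(L), so W
n=37: →35(L), so W
n=38: →35(L), so W
n=39: →35(L), so W
n=40: →39(W), 38(W), 37(W), 36(W) — all W, so L
The starting position 40 is L: whatever Rosa does, the opponent receives a W position.

Sam wins.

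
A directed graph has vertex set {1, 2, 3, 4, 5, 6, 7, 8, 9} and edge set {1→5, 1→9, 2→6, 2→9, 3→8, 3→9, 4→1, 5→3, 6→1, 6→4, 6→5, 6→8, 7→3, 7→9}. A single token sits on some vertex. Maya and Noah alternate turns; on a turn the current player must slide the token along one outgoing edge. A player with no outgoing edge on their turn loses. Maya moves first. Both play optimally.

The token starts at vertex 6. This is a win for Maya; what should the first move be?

Move to 4.

Use the standard recursion: the mover loses at a terminal position; elsewhere, the mover wins exactly when some move hands the opponent an L position.
Every edge goes from a vertex to one that appears earlier in the order 8, 9, 3, 7, 5, 1, 4, 6, 2, so processing vertices in that order labels each vertex after all of its successors.
8: no outgoing edge → L
9: no outgoing edge → L
3: →9(L), so W
7: →9(L), so W
5: →3(W) only, which is W, so L
1: →5(L), so W
4: →1(W) only, which is W, so L
6: →4(L), so W
2: →9(L), so W
From 6, the L positions reachable in one move are: 4, 5, 8. Any move reaching one of these is winning.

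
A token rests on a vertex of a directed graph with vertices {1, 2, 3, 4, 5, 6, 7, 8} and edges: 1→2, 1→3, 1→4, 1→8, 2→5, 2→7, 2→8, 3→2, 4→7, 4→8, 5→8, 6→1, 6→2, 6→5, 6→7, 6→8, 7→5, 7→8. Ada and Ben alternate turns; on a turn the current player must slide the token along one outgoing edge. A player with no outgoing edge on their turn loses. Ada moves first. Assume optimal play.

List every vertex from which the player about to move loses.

Work bottom-up. With no move the player to move loses. Otherwise the position is W if at least one move leads to an L position for the opponent, and L if every move leads to a W.
Every edge goes from a vertex to one that appears earlier in the order 8, 5, 7, 4, 2, 3, 1, 6, so processing vertices in that order labels each vertex after all of its successors.
8: no outgoing edge → L
5: →8(L), so W
7: →8(L), so W
4: →8(L), so W
2: →8(L), so W
3: →2(W) only, which is W, so L
1: →3(L), so W
6: →8(L), so W
Reading off the rows marked L gives the requested list; there are 2 such vertices.

3, 8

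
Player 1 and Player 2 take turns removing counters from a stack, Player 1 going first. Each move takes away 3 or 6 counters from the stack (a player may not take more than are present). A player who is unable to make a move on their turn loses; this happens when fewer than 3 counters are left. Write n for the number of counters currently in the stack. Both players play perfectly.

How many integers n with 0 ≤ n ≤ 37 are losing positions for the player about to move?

14

Label each position W (a win for the player to move) or L (a loss). A position with no legal move is L; any other position is W exactly when some move reaches an L, and L when every move reaches a W.
n=0: no move → L
n=1: no move → L
n=2: no move → L
n=3: →0(L), so W
n=4: →1(L), so W
n=5: →2(L), so W
n=6: →0(L), so W
n=7: →1(L), so W
n=8: →2(L), so W
n=9: →6(W), 3(W) — all W, so L
n=10: →7(W), 4(W) — all W, so L
n=11: →8(W), 5(W) — all W, so L
n=12: →9(L), so W
n=13: →10(L), so W
n=14: →11(L), so W
n=15: →9(L), so W
n=16: →10(L), so W
n=17: →11(L), so W
n=18: →15(W), 12(W) — all W, so L
n=19: →16(W), 13(W) — all W, so L
n=20: →17(W), 14(W) — all W, so L
n=21: →18(L), so W
n=22: →19(L), so W
n=23: →20(L), so W
n=24: →18(L), so W
n=25: →19(L), so W
n=26: →20(L), so W
n=27: →24(W), 21(W) — all W, so L
n=28: →25(W), 22(W) — all W, so L
n=29: →26(W), 23(W) — all W, so L
n=30: →27(L), so W
n=31: →28(L), so W
n=32: →29(L), so W
n=33: →27(L), so W
n=34: →28(L), so W
n=35: →29(L), so W
n=36: →33(W), 30(W) — all W, so L
n=37: →34(W), 31(W) — all W, so L
L entries with 0 ≤ n ≤ 37: n = 0, 1, 2, 9, 10, 11, 18, 19, 20, 27, 28, 29, 36, 37; that makes 14.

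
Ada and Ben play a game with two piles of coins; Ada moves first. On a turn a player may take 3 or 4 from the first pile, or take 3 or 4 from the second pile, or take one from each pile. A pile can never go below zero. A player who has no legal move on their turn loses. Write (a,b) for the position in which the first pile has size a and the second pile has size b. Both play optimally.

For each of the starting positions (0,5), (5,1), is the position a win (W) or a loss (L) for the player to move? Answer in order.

(0,5): W, (5,1): L

Label each position W (a win for the player to move) or L (a loss). A position with no legal move is L; any other position is W exactly when some move reaches an L, and L when every move reaches a W.
No move ever increases a pile, so every position that can arise here has a ≤ 5 and b ≤ 5; it is enough to label the cells with 0 ≤ a ≤ 5 and 0 ≤ b ≤ 5.
Every move lowers a or b (never raises either), so fill the grid row by row in increasing a, and left to right within a row: each cell's successors are then already labelled.
      b=0  b=1  b=2  b=3  b=4  b=5
a=0:    L    L    L    W    W    W
a=1:    L    W    W    W    W    L
a=2:    L    W    L    W    W    W
a=3:    W    W    W    W    L    L
a=4:    W    W    W    L    L    W
a=5:    W    L    W    L    W    W
Cells with no legal move (terminal, hence L): (0,0), (0,1), (0,2), (1,0), (2,0).
The remaining L cells, each justified by listing all of its moves:
(1,5): L (options (1,2)(W), (1,1)(W), (0,4)(W) are all W)
(2,2): L (sole option (1,1)(W) is W)
(3,4): L (options (0,4)(W), (3,1)(W), (3,0)(W), (2,3)(W) are all W)
(3,5): L (options (0,5)(W), (3,2)(W), (3,1)(W), (2,4)(W) are all W)
(4,3): L (options (1,3)(W), (0,3)(W), (4,0)(W), (3,2)(W) are all W)
(4,4): L (options (1,4)(W), (0,4)(W), (4,1)(W), (4,0)(W), (3,3)(W) are all W)
(5,1): L (options (2,1)(W), (1,1)(W), (4,0)(W) are all W)
(5,3): L (options (2,3)(W), (1,3)(W), (5,0)(W), (4,2)(W) are all W)
Every other cell has at least one move into one of the L cells above, so it is W.
(0,5): the move to (0,2) reaches an L cell, so W
(5,1): one of the L cells justified above, so L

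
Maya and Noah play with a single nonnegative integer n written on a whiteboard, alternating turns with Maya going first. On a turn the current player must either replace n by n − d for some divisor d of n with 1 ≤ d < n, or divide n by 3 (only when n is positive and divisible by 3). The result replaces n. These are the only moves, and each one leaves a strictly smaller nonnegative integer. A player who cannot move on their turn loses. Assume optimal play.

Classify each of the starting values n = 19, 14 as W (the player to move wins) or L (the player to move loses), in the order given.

19: L, 14: W

Classify positions by backward induction: terminal positions (no move available) are L. From any other position, the mover wins iff some move reaches an L.
n=0: no move → L
n=1: no move → L
n=2: W (go to 1, an L position)
n=3: W (go to 1, an L position)
n=4: L (options 2(W), 3(W) are all W)
n=5: W (go to 4, an L position)
n=6: W (go to 4, an L position)
n=7: L (sole option 6(W) is W)
n=8: W (go to 4, an L position)
n=9: L (options 3(W), 6(W), 8(W) are all W)
n=10: W (go to 9, an L position)
n=11: L (sole option 10(W) is W)
n=12: W (go to 4, an L position)
n=13: L (sole option 12(W) is W)
n=14: W (go to 7, an L position)
n=15: L (options 5(W), 10(W), 12(W), 14(W) are all W)
n=16: W (go to 15, an L position)
n=17: L (sole option 16(W) is W)
n=18: W (go to 9, an L position)
n=19: L (sole option 18(W) is W)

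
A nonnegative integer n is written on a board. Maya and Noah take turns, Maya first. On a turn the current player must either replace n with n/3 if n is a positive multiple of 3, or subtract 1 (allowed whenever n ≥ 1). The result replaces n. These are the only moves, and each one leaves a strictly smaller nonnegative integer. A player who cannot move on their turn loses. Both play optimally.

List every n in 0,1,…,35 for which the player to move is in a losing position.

Compute win/loss labels from the base case upward. A position with no move is L. Any other position is W if it can reach an L in one move, else L.
n=0: no move → L
n=1: can move to 0, which is L ⇒ W
n=2: the only move is to 1(W), a W ⇒ L
n=3: can move to 2, which is L ⇒ W
n=4: the only move is to 3(W), a W ⇒ L
n=5: can move to 4, which is L ⇒ W
n=6: can move to 2, which is L ⇒ W
n=7: the only move is to 6(W), a W ⇒ L
n=8: can move to 7, which is L ⇒ W
n=9: moves to 3(W), 8(W); every one is W ⇒ L
n=10: can move to 9, which is L ⇒ W
n=11: the only move is to 10(W), a W ⇒ L
n=12: can move to 4, which is L ⇒ W
n=13: the only move is to 12(W), a W ⇒ L
n=14: can move to 13, which is L ⇒ W
n=15: moves to 5(W), 14(W); every one is W ⇒ L
n=16: can move to 15, which is L ⇒ W
n=17: the only move is to 16(W), a W ⇒ L
n=18: can move to 17, which is L ⇒ W
n=19: the only move is to 18(W), a W ⇒ L
n=20: can move to 19, which is L ⇒ W
n=21: can move to 7, which is L ⇒ W
n=22: the only move is to 21(W), a W ⇒ L
n=23: can move to 22, which is L ⇒ W
n=24: moves to 8(W), 23(W); every one is W ⇒ L
n=25: can move to 24, which is L ⇒ W
n=26: the only move is to 25(W), a W ⇒ L
n=27: can move to 9, which is L ⇒ W
n=28: the only move is to 27(W), a W ⇒ L
n=29: can move to 28, which is L ⇒ W
n=30: moves to 10(W), 29(W); every one is W ⇒ L
n=31: can move to 30, which is L ⇒ W
n=32: the only move is to 31(W), a W ⇒ L
n=33: can move to 11, which is L ⇒ W
n=34: the only move is to 33(W), a W ⇒ L
n=35: can move to 34, which is L ⇒ W
The losing starting values of n are exactly the entries labelled L in this table (17 of them).

0, 2, 4, 7, 9, 11, 13, 15, 17, 19, 22, 24, 26, 28, 30, 32, 34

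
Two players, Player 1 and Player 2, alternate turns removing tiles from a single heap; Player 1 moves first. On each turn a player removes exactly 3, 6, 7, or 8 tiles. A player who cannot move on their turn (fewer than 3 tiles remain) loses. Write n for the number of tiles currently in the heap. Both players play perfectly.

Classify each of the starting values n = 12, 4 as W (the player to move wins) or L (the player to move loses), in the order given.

Compute win/loss labels from the base case upward. A position with no move is L. Any other position is W if it can reach an L in one move, else L.
n=0: no move → L
n=1: no move → L
n=2: no move → L
n=3: can move to 0, which is L ⇒ W
n=4: can move to 1, which is L ⇒ W
n=5: can move to 2, which is L ⇒ W
n=6: can move to 0, which is L ⇒ W
n=7: can move to 1, which is L ⇒ W
n=8: can move to 2, which is L ⇒ W
n=9: can move to 2, which is L ⇒ W
n=10: can move to 2, which is L ⇒ W
n=11: moves to 8(W), 5(W), 4(W), 3(W); every one is W ⇒ L
n=12: moves to 9(W), 6(W), 5(W), 4(W); every one is W ⇒ L

12: L, 4: W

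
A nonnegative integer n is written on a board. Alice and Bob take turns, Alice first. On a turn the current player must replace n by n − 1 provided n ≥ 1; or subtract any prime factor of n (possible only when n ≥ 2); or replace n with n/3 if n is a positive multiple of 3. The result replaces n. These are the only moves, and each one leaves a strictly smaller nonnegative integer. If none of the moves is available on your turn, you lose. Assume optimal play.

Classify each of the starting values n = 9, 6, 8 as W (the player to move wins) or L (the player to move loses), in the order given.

Compute win/loss labels from the base case upward. A position with no move is L. Any other position is W if it can reach an L in one move, else L.
n=0: no move → L
n=1: reaches L-position 0 → W
n=2: reaches L-position 0 → W
n=3: reaches L-position 0 → W
n=4: only reaches 2(W), 3(W), all W → L
n=5: reaches L-position 0 → W
n=6: reaches L-position 4 → W
n=7: reaches L-position 0 → W
n=8: only reaches 6(W), 7(W), all W → L
n=9: reaches L-position 8 → W

9: W, 6: W, 8: L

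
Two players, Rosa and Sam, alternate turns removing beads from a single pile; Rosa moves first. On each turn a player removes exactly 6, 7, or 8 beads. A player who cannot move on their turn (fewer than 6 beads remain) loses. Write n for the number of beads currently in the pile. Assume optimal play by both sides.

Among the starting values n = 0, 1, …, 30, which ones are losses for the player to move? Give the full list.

Build the W/L table. Terminal = L. A non-terminal position is W if it has a move to some L; otherwise it is L.
n=0: no move → L
n=1: no move → L
n=2: no move → L
n=3: no move → L
n=4: no move → L
n=5: no move → L
n=6: can move to 0, which is L ⇒ W
n=7: can move to 1, which is L ⇒ W
n=8: can move to 2, which is L ⇒ W
n=9: can move to 3, which is L ⇒ W
n=10: can move to 4, which is L ⇒ W
n=11: can move to 5, which is L ⇒ W
n=12: can move to 5, which is L ⇒ W
n=13: can move to 5, which is L ⇒ W
n=14: moves to 8(W), 7(W), 6(W); every one is W ⇒ L
n=15: moves to 9(W), 8(W), 7(W); every one is W ⇒ L
n=16: moves to 10(W), 9(W), 8(W); every one is W ⇒ L
n=17: moves to 11(W), 10(W), 9(W); every one is W ⇒ L
n=18: moves to 12(W), 11(W), 10(W); every one is W ⇒ L
n=19: moves to 13(W), 12(W), 11(W); every one is W ⇒ L
n=20: can move to 14, which is L ⇒ W
n=21: can move to 15, which is L ⇒ W
n=22: can move to 16, which is L ⇒ W
n=23: can move to 17, which is L ⇒ W
n=24: can move to 18, which is L ⇒ W
n=25: can move to 19, which is L ⇒ W
n=26: can move to 19, which is L ⇒ W
n=27: can move to 19, which is L ⇒ W
n=28: moves to 22(W), 21(W), 20(W); every one is W ⇒ L
n=29: moves to 23(W), 22(W), 21(W); every one is W ⇒ L
n=30: moves to 24(W), 23(W), 22(W); every one is W ⇒ L
The losing starting values of n are exactly the entries labelled L in this table (15 of them).

0, 1, 2, 3, 4, 5, 14, 15, 16, 17, 18, 19, 28, 29, 30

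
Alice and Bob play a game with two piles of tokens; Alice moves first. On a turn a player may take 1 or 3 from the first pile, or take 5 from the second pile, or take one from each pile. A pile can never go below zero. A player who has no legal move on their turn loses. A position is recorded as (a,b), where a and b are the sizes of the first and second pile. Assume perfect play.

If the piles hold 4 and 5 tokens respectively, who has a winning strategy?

Alice wins.

Build the W/L table. Terminal = L. A non-terminal position is W if it has a move to some L; otherwise it is L.
No move ever increases a pile, so every position that can arise here has a ≤ 4 and b ≤ 5; it is enough to label the cells with 0 ≤ a ≤ 4 and 0 ≤ b ≤ 5.
Every move lowers a or b (never raises either), so fill the grid row by row in increasing a, and left to right within a row: each cell's successors are then already labelled.
      b=0  b=1  b=2  b=3  b=4  b=5
a=0:    L    L    L    L    L    W
a=1:    W    W    W    W    W    W
a=2:    L    L    L    L    L    W
a=3:    W    W    W    W    W    W
a=4:    L    L    L    L    L    W
Cells with no legal move (terminal, hence L): (0,0), (0,1), (0,2), (0,3), (0,4).
The remaining L cells, each justified by listing all of its moves:
(2,0): →(1,0)(W) only, which is W, so L
(2,1): →(1,1)(W), (1,0)(W) — all W, so L
(2,2): →(1,2)(W), (1,1)(W) — all W, so L
(2,3): →(1,3)(W), (1,2)(W) — all W, so L
(2,4): →(1,4)(W), (1,3)(W) — all W, so L
(4,0): →(3,0)(W), (1,0)(W) — all W, so L
(4,1): →(3,1)(W), (1,1)(W), (3,0)(W) — all W, so L
(4,2): →(3,2)(W), (1,2)(W), (3,1)(W) — all W, so L
(4,3): →(3,3)(W), (1,3)(W), (3,2)(W) — all W, so L
(4,4): →(3,4)(W), (1,4)(W), (3,3)(W) — all W, so L
Every other cell has at least one move into one of the L cells above, so it is W.
The starting position (4,5) is W: Alice should move to (4,0), handing over an L position.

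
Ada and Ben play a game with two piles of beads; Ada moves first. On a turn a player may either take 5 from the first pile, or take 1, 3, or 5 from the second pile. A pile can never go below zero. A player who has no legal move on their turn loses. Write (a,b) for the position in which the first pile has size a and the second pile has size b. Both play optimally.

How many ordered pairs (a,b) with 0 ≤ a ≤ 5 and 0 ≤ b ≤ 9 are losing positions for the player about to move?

Build the W/L table. Terminal = L. A non-terminal position is W if it has a move to some L; otherwise it is L.
Every move lowers a or b (never raises either), so fill the grid row by row in increasing a, and left to right within a row: each cell's successors are then already labelled.
      b=0  b=1  b=2  b=3  b=4  b=5  b=6  b=7  b=8  b=9
a=0:    L    W    L    W    L    W    L    W    L    W
a=1:    L    W    L    W    L    W    L    W    L    W
a=2:    L    W    L    W    L    W    L    W    L    W
a=3:    L    W    L    W    L    W    L    W    L    W
a=4:    L    W    L    W    L    W    L    W    L    W
a=5:    W    L    W    L    W    L    W    L    W    L
Cells with no legal move (terminal, hence L): (0,0), (1,0), (2,0), (3,0), (4,0).
The remaining L cells, each justified by listing all of its moves:
(0,2): →(0,1)(W) only, which is W, so L
(0,4): →(0,3)(W), (0,1)(W) — all W, so L
(0,6): →(0,5)(W), (0,3)(W), (0,1)(W) — all W, so L
(0,8): →(0,7)(W), (0,5)(W), (0,3)(W) — all W, so L
(1,2): →(1,1)(W) only, which is W, so L
(1,4): →(1,3)(W), (1,1)(W) — all W, so L
(1,6): →(1,5)(W), (1,3)(W), (1,1)(W) — all W, so L
(1,8): →(1,7)(W), (1,5)(W), (1,3)(W) — all W, so L
(2,2): →(2,1)(W) only, which is W, so L
(2,4): →(2,3)(W), (2,1)(W) — all W, so L
(2,6): →(2,5)(W), (2,3)(W), (2,1)(W) — all W, so L
(2,8): →(2,7)(W), (2,5)(W), (2,3)(W) — all W, so L
(3,2): →(3,1)(W) only, which is W, so L
(3,4): →(3,3)(W), (3,1)(W) — all W, so L
(3,6): →(3,5)(W), (3,3)(W), (3,1)(W) — all W, so L
(3,8): →(3,7)(W), (3,5)(W), (3,3)(W) — all W, so L
(4,2): →(4,1)(W) only, which is W, so L
(4,4): →(4,3)(W), (4,1)(W) — all W, so L
(4,6): →(4,5)(W), (4,3)(W), (4,1)(W) — all W, so L
(4,8): →(4,7)(W), (4,5)(W), (4,3)(W) — all W, so L
(5,1): →(0,1)(W), (5,0)(W) — all W, so L
(5,3): →(0,3)(W), (5,2)(W), (5,0)(W) — all W, so L
(5,5): →(0,5)(W), (5,4)(W), (5,2)(W), (5,0)(W) — all W, so L
(5,7): →(0,7)(W), (5,6)(W), (5,4)(W), (5,2)(W) — all W, so L
(5,9): →(0,9)(W), (5,8)(W), (5,6)(W), (5,4)(W) — all W, so L
Every other cell has at least one move into one of the L cells above, so it is W.
L cells per row: a=0: 5, a=1: 5, a=2: 5, a=3: 5, a=4: 5, a=5: 5; total 30.

30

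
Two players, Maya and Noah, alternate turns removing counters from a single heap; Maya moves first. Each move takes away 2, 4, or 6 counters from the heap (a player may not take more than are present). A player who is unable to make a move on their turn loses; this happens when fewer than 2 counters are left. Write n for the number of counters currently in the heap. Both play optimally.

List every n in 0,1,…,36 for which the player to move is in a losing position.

Classify positions by backward induction: terminal positions (no move available) are L. From any other position, the mover wins iff some move reaches an L.
n=0: no move → L
n=1: no move → L
n=2: →0(L), so W
n=3: →1(L), so W
n=4: →0(L), so W
n=5: →1(L), so W
n=6: →0(L), so W
n=7: →1(L), so W
n=8: →6(W), 4(W), 2(W) — all W, so L
n=9: →7(W), 5(W), 3(W) — all W, so L
n=10: →8(L), so W
n=11: →9(L), so W
n=12: →8(L), so W
n=13: →9(L), so W
n=14: →8(L), so W
n=15: →9(L), so W
n=16: →14(W), 12(W), 10(W) — all W, so L
n=17: →15(W), 13(W), 11(W) — all W, so L
n=18: →16(L), so W
n=19: →17(L), so W
n=20: →16(L), so W
n=21: →17(L), so W
n=22: →16(L), so W
n=23: →17(L), so W
n=24: →22(W), 20(W), 18(W) — all W, so L
n=25: →23(W), 21(W), 19(W) — all W, so L
n=26: →24(L), so W
n=27: →25(L), so W
n=28: →24(L), so W
n=29: →25(L), so W
n=30: →24(L), so W
n=31: →25(L), so W
n=32: →30(W), 28(W), 26(W) — all W, so L
n=33: →31(W), 29(W), 27(W) — all W, so L
n=34: →32(L), so W
n=35: →33(L), so W
n=36: →32(L), so W
Reading off the rows marked L gives the requested list; there are 10 such values of n.

0, 1, 8, 9, 16, 17, 24, 25, 32, 33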